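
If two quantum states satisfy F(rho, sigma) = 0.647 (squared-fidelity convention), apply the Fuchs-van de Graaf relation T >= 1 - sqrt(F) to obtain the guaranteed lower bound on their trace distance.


Fuchs-van de Graaf (squared-fidelity convention): 1 - sqrt(F) <= T <= sqrt(1 - F).
Lower bound: T >= 1 - sqrt(F)
sqrt(F) = sqrt(0.647) = 0.8044
T >= 1 - 0.8044
T >= 0.1956

0.1956


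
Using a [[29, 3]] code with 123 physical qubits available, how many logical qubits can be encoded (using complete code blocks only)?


Each code block uses 29 physical qubits for 3 logical qubit(s).
Number of complete blocks = floor(123 / 29) = 4
Logical qubits = 4 * 3
= 12

12


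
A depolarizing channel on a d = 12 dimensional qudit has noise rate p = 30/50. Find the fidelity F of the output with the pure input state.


F = (1-p) + p/d
= (1 - 0.6000) + 0.6000/12
= 0.4000 + 0.0500
= 0.4500

0.4500


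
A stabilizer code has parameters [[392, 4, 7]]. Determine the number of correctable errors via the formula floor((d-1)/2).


Code parameters: [[392, 4, 7]], distance d = 7.
Number of correctable errors = floor((d-1)/2)
= floor((7 - 1)/2)
= floor(6/2)
= 3

3


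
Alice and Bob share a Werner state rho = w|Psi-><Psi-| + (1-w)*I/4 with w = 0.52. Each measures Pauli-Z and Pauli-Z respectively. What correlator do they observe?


|Psi-> = (|01> - |10>)/sqrt(2)
For the pure Bell state, <Z_A Z_B> = -1 (Bell-state Pauli correlator).
The maximally-mixed part I/4 has tr(I/4 * P tensor P) = 0 for any traceless Pauli P.
So <Z_A Z_B>_rho = w * (-1) + (1 - w) * 0
= 0.52 * (-1)
= -0.5200

-0.5200


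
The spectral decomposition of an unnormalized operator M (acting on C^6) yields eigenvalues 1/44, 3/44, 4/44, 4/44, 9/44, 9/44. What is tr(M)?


tr(M) = sum of eigenvalues
= 1/44 + 3/44 + 4/44 + 4/44 + 9/44 + 9/44
= 30/44
= 0.6818

0.6818


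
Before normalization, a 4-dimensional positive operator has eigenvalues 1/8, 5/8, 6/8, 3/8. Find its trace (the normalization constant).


tr(M) = sum of eigenvalues
= 1/8 + 5/8 + 6/8 + 3/8
= 15/8
= 1.8750

1.8750


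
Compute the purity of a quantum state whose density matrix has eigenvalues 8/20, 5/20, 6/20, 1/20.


tr(rho^2) = sum of eigenvalues squared
= (8/20)^2 + (5/20)^2 + (6/20)^2 + (1/20)^2
= (64 + 25 + 36 + 1) / 400
= 126/400
= 0.3150

0.3150


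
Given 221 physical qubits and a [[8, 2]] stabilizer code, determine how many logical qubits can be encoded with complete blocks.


Each code block uses 8 physical qubits for 2 logical qubit(s).
Number of complete blocks = floor(221 / 8) = 27
Logical qubits = 27 * 2
= 54

54


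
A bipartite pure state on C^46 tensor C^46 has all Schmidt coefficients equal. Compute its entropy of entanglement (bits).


For a maximally entangled state in d x d:
S = log2(d) = log2(46)
= 5.5236

5.5236


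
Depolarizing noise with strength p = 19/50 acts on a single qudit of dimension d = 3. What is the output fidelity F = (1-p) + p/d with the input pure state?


F = (1-p) + p/d
= (1 - 0.3800) + 0.3800/3
= 0.6200 + 0.1267
= 0.7467

0.7467


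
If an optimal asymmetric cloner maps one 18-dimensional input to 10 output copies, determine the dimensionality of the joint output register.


Output space = H^(tensor 10) where dim(H) = 18
dim = 18^10
= 324 (after 2 factors)
= 5832 (after 3 factors)
= 104976 (after 4 factors)
= 1889568 (after 5 factors)
= 34012224 (after 6 factors)
= 612220032 (after 7 factors)
= 11019960576 (after 8 factors)
= 198359290368 (after 9 factors)
= 3570467226624 (after 10 factors)
= 3570467226624

3570467226624


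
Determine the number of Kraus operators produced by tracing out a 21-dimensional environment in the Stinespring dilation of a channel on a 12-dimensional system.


Tracing out the environment in an orthonormal basis {|i>_E} gives Kraus operators K_i = <i|_E U |0>_E.
Number of Kraus operators = dim(H_env) = d_env
= 21

21


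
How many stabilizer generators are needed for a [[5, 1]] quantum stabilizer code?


For an [[n,k]] stabilizer code:
Number of stabilizer generators = n - k
= 5 - 1
= 4

4


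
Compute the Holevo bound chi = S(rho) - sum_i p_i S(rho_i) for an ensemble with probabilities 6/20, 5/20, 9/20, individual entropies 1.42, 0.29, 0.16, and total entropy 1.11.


chi = S(rho) - sum_i p_i * S(rho_i)
Weighted entropy = 6/20 * 1.42 + 5/20 * 0.29 + 9/20 * 0.16
= 0.5705
chi = 1.11 - 0.5705
= 0.5395

0.5395


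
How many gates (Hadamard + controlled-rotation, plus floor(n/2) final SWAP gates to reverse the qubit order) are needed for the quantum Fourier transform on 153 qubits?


Hadamard gates: 153
Controlled rotations: n*(n-1)/2 = 153*152/2 = 11628
SWAP gates: floor(n/2) = floor(153/2) = 76
Total = 153 + 11628 + 76
= 11857

11857


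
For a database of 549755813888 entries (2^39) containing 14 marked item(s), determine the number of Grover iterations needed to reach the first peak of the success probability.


After j Grover iterations the success probability is P(j) = sin^2((2j+1)*theta), where sin(theta) = sqrt(k/N).
N = 2^39 = 549755813888, k = 14
sin(theta) = sqrt(k/N) = 5.046370146e-06
theta = arcsin(sqrt(k/N)) = 5.046370146e-06 rad
P(j) reaches its first maximum when (2j+1)*theta is as close as possible to pi/2, i.e. j = round(pi/(4*theta) - 1/2).
pi/(4*theta) - 1/2 = 155635.7575
(For comparison, the common estimate pi/4 * sqrt(N/k) = 155636.2575; the exact maximiser is used here.)
Optimal iterations = 155636

155636


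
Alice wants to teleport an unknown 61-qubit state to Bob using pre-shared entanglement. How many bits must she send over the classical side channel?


Quantum teleportation requires 2 classical bits per qubit teleported.
61 qubit(s) -> 2 * 61 = 122 classical bits

122


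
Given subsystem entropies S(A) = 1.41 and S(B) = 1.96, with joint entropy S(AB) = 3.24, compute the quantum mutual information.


I(A:B) = S(A) + S(B) - S(AB)
= 1.41 + 1.96 - 3.24
= 0.1300

0.1300


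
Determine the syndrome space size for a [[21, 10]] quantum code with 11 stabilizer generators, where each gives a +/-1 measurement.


Each stabilizer generator gives a binary (+1 or -1) measurement outcome.
With 11 independent generators:
Total syndromes = 2^11
= 2048

2048


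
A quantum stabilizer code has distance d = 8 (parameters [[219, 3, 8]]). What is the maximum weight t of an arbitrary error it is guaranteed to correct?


Code parameters: [[219, 3, 8]], distance d = 8.
Number of correctable errors = floor((d-1)/2)
= floor((8 - 1)/2)
= floor(7/2)
= 3

3


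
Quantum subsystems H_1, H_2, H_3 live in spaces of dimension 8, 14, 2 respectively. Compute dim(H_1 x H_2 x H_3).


dim(H_1 x H_2 x H_3) = 8 * 14 * 2
= 112 * 2
= 224

224


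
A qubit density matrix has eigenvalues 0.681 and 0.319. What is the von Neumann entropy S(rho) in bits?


S = -p*log2(p) - (1-p)*log2(1-p)
p = 0.6810, 1-p = 0.3190
= -0.6810 * log2(0.6810) - 0.3190 * log2(0.3190)
= -(-0.3775) - (-0.5258)
= 0.9033

0.9033


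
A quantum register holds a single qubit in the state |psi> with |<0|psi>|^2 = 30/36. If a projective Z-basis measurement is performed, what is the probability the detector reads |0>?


|alpha|^2 = 30/36 = 0.8333
|beta|^2 = 1 - 30/36 = 6/36 = 0.1667
P(|0>) = |alpha|^2 = 0.8333

0.8333


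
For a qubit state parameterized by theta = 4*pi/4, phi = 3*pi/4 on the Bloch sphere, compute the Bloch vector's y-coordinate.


theta = 3.1416, phi = 2.3562
r_y = sin(theta)*sin(phi) = 0.0000 * 0.7071
r_y = 0.0000

0.0000


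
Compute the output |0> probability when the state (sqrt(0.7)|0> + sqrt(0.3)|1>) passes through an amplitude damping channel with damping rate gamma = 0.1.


For amplitude damping with parameter gamma on state sqrt(a)|0> + sqrt(b)|1>:
alpha^2 = 0.7, beta^2 = 0.3
P(|0>) = alpha^2 + gamma * beta^2
= 0.7 + 0.1 * 0.3
= 0.7 + 0.0300
= 0.7300

0.7300


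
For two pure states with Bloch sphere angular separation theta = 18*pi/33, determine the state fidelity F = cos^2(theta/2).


For states separated by angle theta on Bloch sphere:
F = cos^2(theta/2)
theta = 18*pi/33 = 1.7136
theta/2 = 0.8568
cos(theta/2) = 0.6549
F = 0.4288

0.4288


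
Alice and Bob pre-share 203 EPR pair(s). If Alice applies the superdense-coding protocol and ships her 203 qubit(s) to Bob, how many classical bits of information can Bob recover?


Superdense coding allows 2 classical bits per shared entangled pair.
203 pair(s) -> 2 * 203 = 406 classical bits

406


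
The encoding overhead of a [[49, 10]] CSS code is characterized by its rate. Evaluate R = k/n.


Code rate R = k/n
= 10/49
= 0.2041

0.2041


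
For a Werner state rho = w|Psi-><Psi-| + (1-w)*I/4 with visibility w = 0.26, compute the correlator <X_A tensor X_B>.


|Psi-> = (|01> - |10>)/sqrt(2)
For the pure Bell state, <X_A X_B> = -1 (Bell-state Pauli correlator).
The maximally-mixed part I/4 has tr(I/4 * P tensor P) = 0 for any traceless Pauli P.
So <X_A X_B>_rho = w * (-1) + (1 - w) * 0
= 0.26 * (-1)
= -0.2600

-0.2600


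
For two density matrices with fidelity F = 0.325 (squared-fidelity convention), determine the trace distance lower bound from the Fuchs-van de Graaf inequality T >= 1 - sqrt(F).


Fuchs-van de Graaf (squared-fidelity convention): 1 - sqrt(F) <= T <= sqrt(1 - F).
Lower bound: T >= 1 - sqrt(F)
sqrt(F) = sqrt(0.325) = 0.5701
T >= 1 - 0.5701
T >= 0.4299

0.4299


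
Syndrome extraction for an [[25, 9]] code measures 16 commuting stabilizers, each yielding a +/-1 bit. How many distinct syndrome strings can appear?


Each stabilizer generator gives a binary (+1 or -1) measurement outcome.
With 16 independent generators:
Total syndromes = 2^16
= 65536

65536


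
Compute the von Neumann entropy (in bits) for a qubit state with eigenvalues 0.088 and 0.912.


S = -p*log2(p) - (1-p)*log2(1-p)
p = 0.0880, 1-p = 0.9120
= -0.0880 * log2(0.0880) - 0.9120 * log2(0.9120)
= -(-0.3086) - (-0.1212)
= 0.4298

0.4298


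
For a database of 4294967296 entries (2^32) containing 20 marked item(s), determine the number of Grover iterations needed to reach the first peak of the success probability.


After j Grover iterations the success probability is P(j) = sin^2((2j+1)*theta), where sin(theta) = sqrt(k/N).
N = 2^32 = 4294967296, k = 20
sin(theta) = sqrt(k/N) = 6.82393792e-05
theta = arcsin(sqrt(k/N)) = 6.823937925e-05 rad
P(j) reaches its first maximum when (2j+1)*theta is as close as possible to pi/2, i.e. j = round(pi/(4*theta) - 1/2).
pi/(4*theta) - 1/2 = 11508.9564
(For comparison, the common estimate pi/4 * sqrt(N/k) = 11509.4565; the exact maximiser is used here.)
Optimal iterations = 11509

11509


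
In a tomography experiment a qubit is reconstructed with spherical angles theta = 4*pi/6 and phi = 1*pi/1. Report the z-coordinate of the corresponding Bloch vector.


theta = 2.0944, phi = 3.1416
r_z = cos(theta) = -0.5000

-0.5000


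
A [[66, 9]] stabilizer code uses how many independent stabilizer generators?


For an [[n,k]] stabilizer code:
Number of stabilizer generators = n - k
= 66 - 9
= 57

57


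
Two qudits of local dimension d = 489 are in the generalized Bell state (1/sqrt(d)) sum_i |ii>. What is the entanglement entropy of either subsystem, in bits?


For a maximally entangled state in d x d:
S = log2(d) = log2(489)
= 8.9337

8.9337


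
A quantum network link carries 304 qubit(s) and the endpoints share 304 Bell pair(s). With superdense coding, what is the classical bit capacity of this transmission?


Superdense coding allows 2 classical bits per shared entangled pair.
304 pair(s) -> 2 * 304 = 608 classical bits

608


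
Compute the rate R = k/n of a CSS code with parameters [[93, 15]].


Code rate R = k/n
= 15/93
= 0.1613

0.1613


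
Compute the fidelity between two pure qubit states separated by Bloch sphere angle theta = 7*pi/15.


For states separated by angle theta on Bloch sphere:
F = cos^2(theta/2)
theta = 7*pi/15 = 1.4661
theta/2 = 0.7330
cos(theta/2) = 0.7431
F = 0.5523

0.5523


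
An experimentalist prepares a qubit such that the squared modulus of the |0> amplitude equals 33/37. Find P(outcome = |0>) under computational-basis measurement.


|alpha|^2 = 33/37 = 0.8919
|beta|^2 = 1 - 33/37 = 4/37 = 0.1081
P(|0>) = |alpha|^2 = 0.8919

0.8919


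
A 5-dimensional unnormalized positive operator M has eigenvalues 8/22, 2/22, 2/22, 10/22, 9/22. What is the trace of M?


tr(M) = sum of eigenvalues
= 8/22 + 2/22 + 2/22 + 10/22 + 9/22
= 31/22
= 1.4091

1.4091


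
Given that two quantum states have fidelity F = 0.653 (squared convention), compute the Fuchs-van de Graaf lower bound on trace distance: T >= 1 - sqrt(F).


Fuchs-van de Graaf (squared-fidelity convention): 1 - sqrt(F) <= T <= sqrt(1 - F).
Lower bound: T >= 1 - sqrt(F)
sqrt(F) = sqrt(0.653) = 0.8081
T >= 1 - 0.8081
T >= 0.1919

0.1919


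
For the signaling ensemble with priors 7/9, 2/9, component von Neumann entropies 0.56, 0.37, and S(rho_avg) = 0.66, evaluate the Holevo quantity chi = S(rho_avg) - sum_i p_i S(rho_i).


chi = S(rho) - sum_i p_i * S(rho_i)
Weighted entropy = 7/9 * 0.56 + 2/9 * 0.37
= 0.5178
chi = 0.66 - 0.5178
= 0.1422

0.1422


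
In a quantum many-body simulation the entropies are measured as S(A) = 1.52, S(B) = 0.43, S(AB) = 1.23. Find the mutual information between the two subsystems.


I(A:B) = S(A) + S(B) - S(AB)
= 1.52 + 0.43 - 1.23
= 0.7200

0.7200


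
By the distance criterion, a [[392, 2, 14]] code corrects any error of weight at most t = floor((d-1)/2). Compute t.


Code parameters: [[392, 2, 14]], distance d = 14.
Number of correctable errors = floor((d-1)/2)
= floor((14 - 1)/2)
= floor(13/2)
= 6

6


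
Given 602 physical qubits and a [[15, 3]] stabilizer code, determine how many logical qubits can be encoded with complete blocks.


Each code block uses 15 physical qubits for 3 logical qubit(s).
Number of complete blocks = floor(602 / 15) = 40
Logical qubits = 40 * 3
= 120

120


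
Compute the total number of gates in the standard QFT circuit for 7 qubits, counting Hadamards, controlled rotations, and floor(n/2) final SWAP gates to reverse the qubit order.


Hadamard gates: 7
Controlled rotations: n*(n-1)/2 = 7*6/2 = 21
SWAP gates: floor(n/2) = floor(7/2) = 3
Total = 7 + 21 + 3
= 31

31


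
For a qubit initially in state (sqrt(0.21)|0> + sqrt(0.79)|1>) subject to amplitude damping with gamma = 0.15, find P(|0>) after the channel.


For amplitude damping with parameter gamma on state sqrt(a)|0> + sqrt(b)|1>:
alpha^2 = 0.21, beta^2 = 0.79
P(|0>) = alpha^2 + gamma * beta^2
= 0.21 + 0.15 * 0.79
= 0.21 + 0.1185
= 0.3285

0.3285


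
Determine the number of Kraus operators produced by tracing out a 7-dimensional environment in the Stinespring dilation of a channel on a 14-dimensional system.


Tracing out the environment in an orthonormal basis {|i>_E} gives Kraus operators K_i = <i|_E U |0>_E.
Number of Kraus operators = dim(H_env) = d_env
= 7

7


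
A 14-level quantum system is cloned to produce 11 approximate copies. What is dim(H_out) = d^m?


Output space = H^(tensor 11) where dim(H) = 14
dim = 14^11
= 196 (after 2 factors)
= 2744 (after 3 factors)
= 38416 (after 4 factors)
= 537824 (after 5 factors)
= 7529536 (after 6 factors)
= 105413504 (after 7 factors)
= 1475789056 (after 8 factors)
= 20661046784 (after 9 factors)
= 289254654976 (after 10 factors)
= 4049565169664 (after 11 factors)
= 4049565169664

4049565169664


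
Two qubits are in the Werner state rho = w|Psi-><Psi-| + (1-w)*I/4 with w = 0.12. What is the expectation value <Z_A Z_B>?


|Psi-> = (|01> - |10>)/sqrt(2)
For the pure Bell state, <Z_A Z_B> = -1 (Bell-state Pauli correlator).
The maximally-mixed part I/4 has tr(I/4 * P tensor P) = 0 for any traceless Pauli P.
So <Z_A Z_B>_rho = w * (-1) + (1 - w) * 0
= 0.12 * (-1)
= -0.1200

-0.1200


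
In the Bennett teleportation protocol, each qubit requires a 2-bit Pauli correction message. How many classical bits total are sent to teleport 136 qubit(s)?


Quantum teleportation requires 2 classical bits per qubit teleported.
136 qubit(s) -> 2 * 136 = 272 classical bits

272


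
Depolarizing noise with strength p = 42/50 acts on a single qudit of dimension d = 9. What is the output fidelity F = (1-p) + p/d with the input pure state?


F = (1-p) + p/d
= (1 - 0.8400) + 0.8400/9
= 0.1600 + 0.0933
= 0.2533

0.2533


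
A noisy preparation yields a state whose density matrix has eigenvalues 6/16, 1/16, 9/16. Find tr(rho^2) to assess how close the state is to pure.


tr(rho^2) = sum of eigenvalues squared
= (6/16)^2 + (1/16)^2 + (9/16)^2
= (36 + 1 + 81) / 256
= 118/256
= 0.4609

0.4609


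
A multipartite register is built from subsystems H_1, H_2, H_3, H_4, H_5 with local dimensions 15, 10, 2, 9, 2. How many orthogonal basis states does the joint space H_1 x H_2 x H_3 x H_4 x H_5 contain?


dim(H_1 x H_2 x H_3 x H_4 x H_5) = 15 * 10 * 2 * 9 * 2
= 150 * 2 * 9 * 2
= 300 * 9 * 2
= 2700 * 2
= 5400

5400


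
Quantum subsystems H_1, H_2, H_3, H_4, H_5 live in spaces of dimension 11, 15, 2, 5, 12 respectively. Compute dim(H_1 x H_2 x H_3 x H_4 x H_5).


dim(H_1 x H_2 x H_3 x H_4 x H_5) = 11 * 15 * 2 * 5 * 12
= 165 * 2 * 5 * 12
= 330 * 5 * 12
= 1650 * 12
= 19800

19800


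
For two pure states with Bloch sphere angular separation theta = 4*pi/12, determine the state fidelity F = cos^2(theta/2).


For states separated by angle theta on Bloch sphere:
F = cos^2(theta/2)
theta = 4*pi/12 = 1.0472
theta/2 = 0.5236
cos(theta/2) = 0.8660
F = 0.7500

0.7500


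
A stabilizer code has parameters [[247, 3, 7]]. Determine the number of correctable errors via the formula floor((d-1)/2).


Code parameters: [[247, 3, 7]], distance d = 7.
Number of correctable errors = floor((d-1)/2)
= floor((7 - 1)/2)
= floor(6/2)
= 3

3


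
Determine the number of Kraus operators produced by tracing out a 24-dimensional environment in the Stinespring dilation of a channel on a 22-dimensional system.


Tracing out the environment in an orthonormal basis {|i>_E} gives Kraus operators K_i = <i|_E U |0>_E.
Number of Kraus operators = dim(H_env) = d_env
= 24

24


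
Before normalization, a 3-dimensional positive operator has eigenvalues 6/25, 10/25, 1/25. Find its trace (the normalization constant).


tr(M) = sum of eigenvalues
= 6/25 + 10/25 + 1/25
= 17/25
= 0.6800

0.6800


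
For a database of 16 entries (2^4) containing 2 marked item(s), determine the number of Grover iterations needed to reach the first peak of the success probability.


After j Grover iterations the success probability is P(j) = sin^2((2j+1)*theta), where sin(theta) = sqrt(k/N).
N = 2^4 = 16, k = 2
sin(theta) = sqrt(k/N) = 0.3535533906
theta = arcsin(sqrt(k/N)) = 0.3613671239 rad
P(j) reaches its first maximum when (2j+1)*theta is as close as possible to pi/2, i.e. j = round(pi/(4*theta) - 1/2).
pi/(4*theta) - 1/2 = 1.6734
(For comparison, the common estimate pi/4 * sqrt(N/k) = 2.2214; the exact maximiser is used here.)
Optimal iterations = 2

2


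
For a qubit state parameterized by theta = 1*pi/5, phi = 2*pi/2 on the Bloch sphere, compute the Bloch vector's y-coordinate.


theta = 0.6283, phi = 3.1416
r_y = sin(theta)*sin(phi) = 0.5878 * 0.0000
r_y = 0.0000

0.0000


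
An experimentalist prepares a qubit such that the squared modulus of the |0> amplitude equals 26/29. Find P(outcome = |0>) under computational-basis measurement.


|alpha|^2 = 26/29 = 0.8966
|beta|^2 = 1 - 26/29 = 3/29 = 0.1034
P(|0>) = |alpha|^2 = 0.8966

0.8966


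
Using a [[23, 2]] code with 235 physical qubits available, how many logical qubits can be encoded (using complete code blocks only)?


Each code block uses 23 physical qubits for 2 logical qubit(s).
Number of complete blocks = floor(235 / 23) = 10
Logical qubits = 10 * 2
= 20

20


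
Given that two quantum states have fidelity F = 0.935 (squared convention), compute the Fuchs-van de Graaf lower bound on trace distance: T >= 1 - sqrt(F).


Fuchs-van de Graaf (squared-fidelity convention): 1 - sqrt(F) <= T <= sqrt(1 - F).
Lower bound: T >= 1 - sqrt(F)
sqrt(F) = sqrt(0.935) = 0.9670
T >= 1 - 0.9670
T >= 0.0330

0.0330


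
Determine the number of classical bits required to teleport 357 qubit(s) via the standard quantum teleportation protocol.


Quantum teleportation requires 2 classical bits per qubit teleported.
357 qubit(s) -> 2 * 357 = 714 classical bits

714


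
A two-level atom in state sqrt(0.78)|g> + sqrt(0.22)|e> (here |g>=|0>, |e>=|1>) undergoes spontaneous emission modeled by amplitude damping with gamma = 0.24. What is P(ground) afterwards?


For amplitude damping with parameter gamma on state sqrt(a)|0> + sqrt(b)|1>:
alpha^2 = 0.78, beta^2 = 0.22
P(|0>) = alpha^2 + gamma * beta^2
= 0.78 + 0.24 * 0.22
= 0.78 + 0.0528
= 0.8328

0.8328


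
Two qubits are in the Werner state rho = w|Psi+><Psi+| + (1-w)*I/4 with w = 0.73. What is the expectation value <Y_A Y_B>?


|Psi+> = (|01> + |10>)/sqrt(2)
For the pure Bell state, <Y_A Y_B> = +1 (Bell-state Pauli correlator).
The maximally-mixed part I/4 has tr(I/4 * P tensor P) = 0 for any traceless Pauli P.
So <Y_A Y_B>_rho = w * (+1) + (1 - w) * 0
= 0.73 * (+1)
= 0.7300

0.7300


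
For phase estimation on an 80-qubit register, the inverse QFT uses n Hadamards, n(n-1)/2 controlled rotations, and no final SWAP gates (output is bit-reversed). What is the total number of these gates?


Hadamard gates: 80
Controlled rotations: n*(n-1)/2 = 80*79/2 = 3160
SWAP gates: 0 (omitted)
Total = 80 + 3160
= 3240

3240


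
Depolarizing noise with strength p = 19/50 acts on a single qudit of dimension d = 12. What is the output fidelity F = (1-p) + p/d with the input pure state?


F = (1-p) + p/d
= (1 - 0.3800) + 0.3800/12
= 0.6200 + 0.0317
= 0.6517

0.6517


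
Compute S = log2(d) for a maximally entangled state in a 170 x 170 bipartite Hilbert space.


For a maximally entangled state in d x d:
S = log2(d) = log2(170)
= 7.4094

7.4094


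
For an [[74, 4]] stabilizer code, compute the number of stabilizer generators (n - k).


For an [[n,k]] stabilizer code:
Number of stabilizer generators = n - k
= 74 - 4
= 70

70


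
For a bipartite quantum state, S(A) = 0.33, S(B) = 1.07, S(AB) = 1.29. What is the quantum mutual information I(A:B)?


I(A:B) = S(A) + S(B) - S(AB)
= 0.33 + 1.07 - 1.29
= 0.1100

0.1100


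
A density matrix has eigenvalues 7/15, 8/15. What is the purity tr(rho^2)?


tr(rho^2) = sum of eigenvalues squared
= (7/15)^2 + (8/15)^2
= (49 + 64) / 225
= 113/225
= 0.5022

0.5022


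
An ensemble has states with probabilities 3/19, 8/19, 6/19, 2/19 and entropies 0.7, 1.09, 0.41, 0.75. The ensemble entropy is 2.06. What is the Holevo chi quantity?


chi = S(rho) - sum_i p_i * S(rho_i)
Weighted entropy = 3/19 * 0.7 + 8/19 * 1.09 + 6/19 * 0.41 + 2/19 * 0.75
= 0.7779
chi = 2.06 - 0.7779
= 1.2821

1.2821


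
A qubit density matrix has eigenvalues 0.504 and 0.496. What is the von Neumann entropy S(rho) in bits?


S = -p*log2(p) - (1-p)*log2(1-p)
p = 0.5040, 1-p = 0.4960
= -0.5040 * log2(0.5040) - 0.4960 * log2(0.4960)
= -(-0.4982) - (-0.5017)
= 1.0000

1.0000


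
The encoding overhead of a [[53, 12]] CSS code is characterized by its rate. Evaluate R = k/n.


Code rate R = k/n
= 12/53
= 0.2264

0.2264


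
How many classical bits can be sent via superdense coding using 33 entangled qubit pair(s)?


Superdense coding allows 2 classical bits per shared entangled pair.
33 pair(s) -> 2 * 33 = 66 classical bits

66


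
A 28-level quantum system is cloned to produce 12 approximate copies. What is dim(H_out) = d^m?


Output space = H^(tensor 12) where dim(H) = 28
dim = 28^12
= 784 (after 2 factors)
= 21952 (after 3 factors)
= 614656 (after 4 factors)
= 17210368 (after 5 factors)
= 481890304 (after 6 factors)
= 13492928512 (after 7 factors)
= 377801998336 (after 8 factors)
= 10578455953408 (after 9 factors)
= 296196766695424 (after 10 factors)
= 8293509467471872 (after 11 factors)
= 232218265089212416 (after 12 factors)
= 232218265089212416

232218265089212416


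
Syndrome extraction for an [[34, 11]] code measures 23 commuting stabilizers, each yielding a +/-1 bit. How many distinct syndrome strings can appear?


Each stabilizer generator gives a binary (+1 or -1) measurement outcome.
With 23 independent generators:
Total syndromes = 2^23
= 8388608

8388608


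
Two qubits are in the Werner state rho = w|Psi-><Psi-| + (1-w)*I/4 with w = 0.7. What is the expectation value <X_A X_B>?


|Psi-> = (|01> - |10>)/sqrt(2)
For the pure Bell state, <X_A X_B> = -1 (Bell-state Pauli correlator).
The maximally-mixed part I/4 has tr(I/4 * P tensor P) = 0 for any traceless Pauli P.
So <X_A X_B>_rho = w * (-1) + (1 - w) * 0
= 0.7 * (-1)
= -0.7000

-0.7000


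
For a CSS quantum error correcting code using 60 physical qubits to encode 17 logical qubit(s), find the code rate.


Code rate R = k/n
= 17/60
= 0.2833

0.2833


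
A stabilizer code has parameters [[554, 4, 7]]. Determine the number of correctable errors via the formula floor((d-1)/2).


Code parameters: [[554, 4, 7]], distance d = 7.
Number of correctable errors = floor((d-1)/2)
= floor((7 - 1)/2)
= floor(6/2)
= 3

3


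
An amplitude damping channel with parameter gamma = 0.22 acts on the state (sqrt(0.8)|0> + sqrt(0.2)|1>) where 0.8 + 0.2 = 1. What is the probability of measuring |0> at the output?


For amplitude damping with parameter gamma on state sqrt(a)|0> + sqrt(b)|1>:
alpha^2 = 0.8, beta^2 = 0.2
P(|0>) = alpha^2 + gamma * beta^2
= 0.8 + 0.22 * 0.2
= 0.8 + 0.0440
= 0.8440

0.8440


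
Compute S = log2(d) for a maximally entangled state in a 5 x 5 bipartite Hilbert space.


For a maximally entangled state in d x d:
S = log2(d) = log2(5)
= 2.3219

2.3219


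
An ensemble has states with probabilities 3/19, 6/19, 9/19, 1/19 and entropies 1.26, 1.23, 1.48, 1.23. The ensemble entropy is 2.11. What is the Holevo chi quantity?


chi = S(rho) - sum_i p_i * S(rho_i)
Weighted entropy = 3/19 * 1.26 + 6/19 * 1.23 + 9/19 * 1.48 + 1/19 * 1.23
= 1.3532
chi = 2.11 - 1.3532
= 0.7568

0.7568


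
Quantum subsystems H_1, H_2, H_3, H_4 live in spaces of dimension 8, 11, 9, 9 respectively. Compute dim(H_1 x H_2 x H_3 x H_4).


dim(H_1 x H_2 x H_3 x H_4) = 8 * 11 * 9 * 9
= 88 * 9 * 9
= 792 * 9
= 7128

7128


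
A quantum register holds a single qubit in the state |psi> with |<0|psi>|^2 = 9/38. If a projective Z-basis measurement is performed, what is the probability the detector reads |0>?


|alpha|^2 = 9/38 = 0.2368
|beta|^2 = 1 - 9/38 = 29/38 = 0.7632
P(|0>) = |alpha|^2 = 0.2368

0.2368


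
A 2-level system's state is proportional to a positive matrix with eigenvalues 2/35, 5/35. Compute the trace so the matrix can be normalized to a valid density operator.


tr(M) = sum of eigenvalues
= 2/35 + 5/35
= 7/35
= 0.2000

0.2000


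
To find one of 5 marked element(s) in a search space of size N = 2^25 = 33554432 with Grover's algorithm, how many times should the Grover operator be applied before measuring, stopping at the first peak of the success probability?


After j Grover iterations the success probability is P(j) = sin^2((2j+1)*theta), where sin(theta) = sqrt(k/N).
N = 2^25 = 33554432, k = 5
sin(theta) = sqrt(k/N) = 0.0003860202222
theta = arcsin(sqrt(k/N)) = 0.0003860202318 rad
P(j) reaches its first maximum when (2j+1)*theta is as close as possible to pi/2, i.e. j = round(pi/(4*theta) - 1/2).
pi/(4*theta) - 1/2 = 2034.1036
(For comparison, the common estimate pi/4 * sqrt(N/k) = 2034.6037; the exact maximiser is used here.)
Optimal iterations = 2034

2034


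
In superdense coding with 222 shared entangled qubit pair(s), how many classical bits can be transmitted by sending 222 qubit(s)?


Superdense coding allows 2 classical bits per shared entangled pair.
222 pair(s) -> 2 * 222 = 444 classical bits

444


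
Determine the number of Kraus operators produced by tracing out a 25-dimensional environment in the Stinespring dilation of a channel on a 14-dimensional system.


Tracing out the environment in an orthonormal basis {|i>_E} gives Kraus operators K_i = <i|_E U |0>_E.
Number of Kraus operators = dim(H_env) = d_env
= 25

25


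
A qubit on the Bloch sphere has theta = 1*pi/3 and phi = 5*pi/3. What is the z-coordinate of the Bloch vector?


theta = 1.0472, phi = 5.2360
r_z = cos(theta) = 0.5000

0.5000


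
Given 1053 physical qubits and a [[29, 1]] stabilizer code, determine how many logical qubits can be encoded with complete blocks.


Each code block uses 29 physical qubits for 1 logical qubit(s).
Number of complete blocks = floor(1053 / 29) = 36
Logical qubits = 36 * 1
= 36

36


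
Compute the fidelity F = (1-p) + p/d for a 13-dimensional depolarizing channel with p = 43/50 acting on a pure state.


F = (1-p) + p/d
= (1 - 0.8600) + 0.8600/13
= 0.1400 + 0.0662
= 0.2062

0.2062


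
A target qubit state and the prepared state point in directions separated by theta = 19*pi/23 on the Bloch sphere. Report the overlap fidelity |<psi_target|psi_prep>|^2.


For states separated by angle theta on Bloch sphere:
F = cos^2(theta/2)
theta = 19*pi/23 = 2.5952
theta/2 = 1.2976
cos(theta/2) = 0.2698
F = 0.0728

0.0728


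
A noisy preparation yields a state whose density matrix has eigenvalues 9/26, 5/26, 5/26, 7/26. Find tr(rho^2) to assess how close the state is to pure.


tr(rho^2) = sum of eigenvalues squared
= (9/26)^2 + (5/26)^2 + (5/26)^2 + (7/26)^2
= (81 + 25 + 25 + 49) / 676
= 180/676
= 0.2663

0.2663


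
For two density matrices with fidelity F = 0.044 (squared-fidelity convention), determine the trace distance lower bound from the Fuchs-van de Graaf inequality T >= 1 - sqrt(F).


Fuchs-van de Graaf (squared-fidelity convention): 1 - sqrt(F) <= T <= sqrt(1 - F).
Lower bound: T >= 1 - sqrt(F)
sqrt(F) = sqrt(0.044) = 0.2098
T >= 1 - 0.2098
T >= 0.7902

0.7902


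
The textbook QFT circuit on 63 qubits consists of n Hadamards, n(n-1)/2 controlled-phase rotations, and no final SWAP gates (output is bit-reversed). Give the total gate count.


Hadamard gates: 63
Controlled rotations: n*(n-1)/2 = 63*62/2 = 1953
SWAP gates: 0 (omitted)
Total = 63 + 1953
= 2016

2016


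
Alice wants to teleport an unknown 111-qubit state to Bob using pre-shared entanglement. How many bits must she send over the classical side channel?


Quantum teleportation requires 2 classical bits per qubit teleported.
111 qubit(s) -> 2 * 111 = 222 classical bits

222


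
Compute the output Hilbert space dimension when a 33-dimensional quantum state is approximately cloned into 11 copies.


Output space = H^(tensor 11) where dim(H) = 33
dim = 33^11
= 1089 (after 2 factors)
= 35937 (after 3 factors)
= 1185921 (after 4 factors)
= 39135393 (after 5 factors)
= 1291467969 (after 6 factors)
= 42618442977 (after 7 factors)
= 1406408618241 (after 8 factors)
= 46411484401953 (after 9 factors)
= 1531578985264449 (after 10 factors)
= 50542106513726817 (after 11 factors)
= 50542106513726817

50542106513726817


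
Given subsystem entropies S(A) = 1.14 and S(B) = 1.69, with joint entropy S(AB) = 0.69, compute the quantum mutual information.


I(A:B) = S(A) + S(B) - S(AB)
= 1.14 + 1.69 - 0.69
= 2.1400

2.1400


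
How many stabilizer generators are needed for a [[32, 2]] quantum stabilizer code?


For an [[n,k]] stabilizer code:
Number of stabilizer generators = n - k
= 32 - 2
= 30

30


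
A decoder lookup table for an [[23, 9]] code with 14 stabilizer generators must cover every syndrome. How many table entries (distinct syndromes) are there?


Each stabilizer generator gives a binary (+1 or -1) measurement outcome.
With 14 independent generators:
Total syndromes = 2^14
= 16384

16384


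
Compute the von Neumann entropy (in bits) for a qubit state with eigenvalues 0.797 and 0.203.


S = -p*log2(p) - (1-p)*log2(1-p)
p = 0.7970, 1-p = 0.2030
= -0.7970 * log2(0.7970) - 0.2030 * log2(0.2030)
= -(-0.2609) - (-0.4670)
= 0.7279

0.7279


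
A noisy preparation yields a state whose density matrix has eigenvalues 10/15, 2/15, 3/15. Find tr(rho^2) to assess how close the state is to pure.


tr(rho^2) = sum of eigenvalues squared
= (10/15)^2 + (2/15)^2 + (3/15)^2
= (100 + 4 + 9) / 225
= 113/225
= 0.5022

0.5022


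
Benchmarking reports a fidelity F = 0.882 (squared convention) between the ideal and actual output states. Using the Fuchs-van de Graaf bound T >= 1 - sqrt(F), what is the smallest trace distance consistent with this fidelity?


Fuchs-van de Graaf (squared-fidelity convention): 1 - sqrt(F) <= T <= sqrt(1 - F).
Lower bound: T >= 1 - sqrt(F)
sqrt(F) = sqrt(0.882) = 0.9391
T >= 1 - 0.9391
T >= 0.0609

0.0609


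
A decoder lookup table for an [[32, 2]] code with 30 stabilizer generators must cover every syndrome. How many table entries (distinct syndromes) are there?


Each stabilizer generator gives a binary (+1 or -1) measurement outcome.
With 30 independent generators:
Total syndromes = 2^30
= 1073741824

1073741824


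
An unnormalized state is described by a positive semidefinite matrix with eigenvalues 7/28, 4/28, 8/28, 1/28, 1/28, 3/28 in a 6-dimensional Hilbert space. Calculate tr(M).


tr(M) = sum of eigenvalues
= 7/28 + 4/28 + 8/28 + 1/28 + 1/28 + 3/28
= 24/28
= 0.8571

0.8571


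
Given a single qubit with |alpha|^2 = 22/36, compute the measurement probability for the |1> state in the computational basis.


|alpha|^2 = 22/36 = 0.6111
|beta|^2 = 1 - 22/36 = 14/36 = 0.3889
P(|1>) = |beta|^2 = 0.3889

0.3889


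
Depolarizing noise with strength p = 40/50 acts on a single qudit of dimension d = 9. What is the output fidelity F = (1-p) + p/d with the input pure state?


F = (1-p) + p/d
= (1 - 0.8000) + 0.8000/9
= 0.2000 + 0.0889
= 0.2889

0.2889


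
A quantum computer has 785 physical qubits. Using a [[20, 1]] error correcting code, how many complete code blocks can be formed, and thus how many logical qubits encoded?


Each code block uses 20 physical qubits for 1 logical qubit(s).
Number of complete blocks = floor(785 / 20) = 39
Logical qubits = 39 * 1
= 39

39


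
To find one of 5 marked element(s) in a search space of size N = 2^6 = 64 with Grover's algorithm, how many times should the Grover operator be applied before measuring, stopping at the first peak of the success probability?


After j Grover iterations the success probability is P(j) = sin^2((2j+1)*theta), where sin(theta) = sqrt(k/N).
N = 2^6 = 64, k = 5
sin(theta) = sqrt(k/N) = 0.2795084972
theta = arcsin(sqrt(k/N)) = 0.2832821653 rad
P(j) reaches its first maximum when (2j+1)*theta is as close as possible to pi/2, i.e. j = round(pi/(4*theta) - 1/2).
pi/(4*theta) - 1/2 = 2.2725
(For comparison, the common estimate pi/4 * sqrt(N/k) = 2.8099; the exact maximiser is used here.)
Optimal iterations = 2

2


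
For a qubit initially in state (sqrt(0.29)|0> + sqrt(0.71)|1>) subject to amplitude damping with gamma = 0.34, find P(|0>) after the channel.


For amplitude damping with parameter gamma on state sqrt(a)|0> + sqrt(b)|1>:
alpha^2 = 0.29, beta^2 = 0.71
P(|0>) = alpha^2 + gamma * beta^2
= 0.29 + 0.34 * 0.71
= 0.29 + 0.2414
= 0.5314

0.5314


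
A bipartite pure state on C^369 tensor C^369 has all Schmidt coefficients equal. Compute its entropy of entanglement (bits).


For a maximally entangled state in d x d:
S = log2(d) = log2(369)
= 8.5275

8.5275


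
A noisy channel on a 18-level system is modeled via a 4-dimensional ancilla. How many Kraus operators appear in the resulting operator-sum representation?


Tracing out the environment in an orthonormal basis {|i>_E} gives Kraus operators K_i = <i|_E U |0>_E.
Number of Kraus operators = dim(H_env) = d_env
= 4

4


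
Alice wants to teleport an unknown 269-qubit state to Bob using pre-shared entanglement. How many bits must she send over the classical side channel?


Quantum teleportation requires 2 classical bits per qubit teleported.
269 qubit(s) -> 2 * 269 = 538 classical bits

538


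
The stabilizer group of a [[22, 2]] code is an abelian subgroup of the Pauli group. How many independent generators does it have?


For an [[n,k]] stabilizer code:
Number of stabilizer generators = n - k
= 22 - 2
= 20

20


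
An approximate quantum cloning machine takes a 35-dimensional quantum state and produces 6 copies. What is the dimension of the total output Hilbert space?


Output space = H^(tensor 6) where dim(H) = 35
dim = 35^6
= 1225 (after 2 factors)
= 42875 (after 3 factors)
= 1500625 (after 4 factors)
= 52521875 (after 5 factors)
= 1838265625 (after 6 factors)
= 1838265625

1838265625


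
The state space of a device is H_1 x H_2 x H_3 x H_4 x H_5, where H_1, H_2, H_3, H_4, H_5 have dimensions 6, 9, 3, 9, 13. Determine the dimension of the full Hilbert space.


dim(H_1 x H_2 x H_3 x H_4 x H_5) = 6 * 9 * 3 * 9 * 13
= 54 * 3 * 9 * 13
= 162 * 9 * 13
= 1458 * 13
= 18954

18954


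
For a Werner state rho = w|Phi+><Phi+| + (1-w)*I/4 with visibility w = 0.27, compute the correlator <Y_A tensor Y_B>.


|Phi+> = (|00> + |11>)/sqrt(2)
For the pure Bell state, <Y_A Y_B> = -1 (Bell-state Pauli correlator).
The maximally-mixed part I/4 has tr(I/4 * P tensor P) = 0 for any traceless Pauli P.
So <Y_A Y_B>_rho = w * (-1) + (1 - w) * 0
= 0.27 * (-1)
= -0.2700

-0.2700


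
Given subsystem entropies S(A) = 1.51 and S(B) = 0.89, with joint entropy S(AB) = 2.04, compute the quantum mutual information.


I(A:B) = S(A) + S(B) - S(AB)
= 1.51 + 0.89 - 2.04
= 0.3600

0.3600


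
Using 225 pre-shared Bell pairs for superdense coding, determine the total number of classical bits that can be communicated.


Superdense coding allows 2 classical bits per shared entangled pair.
225 pair(s) -> 2 * 225 = 450 classical bits

450


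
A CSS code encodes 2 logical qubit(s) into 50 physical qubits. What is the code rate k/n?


Code rate R = k/n
= 2/50
= 0.0400

0.0400


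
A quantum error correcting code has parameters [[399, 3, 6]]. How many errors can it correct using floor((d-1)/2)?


Code parameters: [[399, 3, 6]], distance d = 6.
Number of correctable errors = floor((d-1)/2)
= floor((6 - 1)/2)
= floor(5/2)
= 2

2


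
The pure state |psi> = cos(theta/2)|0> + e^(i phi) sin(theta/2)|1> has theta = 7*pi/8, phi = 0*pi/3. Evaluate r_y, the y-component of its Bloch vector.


theta = 2.7489, phi = 0.0000
r_y = sin(theta)*sin(phi) = 0.3827 * 0.0000
r_y = 0.0000

0.0000


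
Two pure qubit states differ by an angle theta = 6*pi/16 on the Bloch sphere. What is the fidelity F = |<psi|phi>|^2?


For states separated by angle theta on Bloch sphere:
F = cos^2(theta/2)
theta = 6*pi/16 = 1.1781
theta/2 = 0.5890
cos(theta/2) = 0.8315
F = 0.6913

0.6913


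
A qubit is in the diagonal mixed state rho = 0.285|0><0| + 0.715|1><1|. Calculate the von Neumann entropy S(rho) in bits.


S = -p*log2(p) - (1-p)*log2(1-p)
p = 0.2850, 1-p = 0.7150
= -0.2850 * log2(0.2850) - 0.7150 * log2(0.7150)
= -(-0.5161) - (-0.3460)
= 0.8622

0.8622


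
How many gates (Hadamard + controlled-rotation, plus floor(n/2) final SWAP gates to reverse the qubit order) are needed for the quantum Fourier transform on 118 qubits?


Hadamard gates: 118
Controlled rotations: n*(n-1)/2 = 118*117/2 = 6903
SWAP gates: floor(n/2) = floor(118/2) = 59
Total = 118 + 6903 + 59
= 7080

7080


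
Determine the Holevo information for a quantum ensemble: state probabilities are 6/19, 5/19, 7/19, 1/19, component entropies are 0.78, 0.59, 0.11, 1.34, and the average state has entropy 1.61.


chi = S(rho) - sum_i p_i * S(rho_i)
Weighted entropy = 6/19 * 0.78 + 5/19 * 0.59 + 7/19 * 0.11 + 1/19 * 1.34
= 0.5126
chi = 1.61 - 0.5126
= 1.0974

1.0974


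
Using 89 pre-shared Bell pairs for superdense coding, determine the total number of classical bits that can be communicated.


Superdense coding allows 2 classical bits per shared entangled pair.
89 pair(s) -> 2 * 89 = 178 classical bits

178
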